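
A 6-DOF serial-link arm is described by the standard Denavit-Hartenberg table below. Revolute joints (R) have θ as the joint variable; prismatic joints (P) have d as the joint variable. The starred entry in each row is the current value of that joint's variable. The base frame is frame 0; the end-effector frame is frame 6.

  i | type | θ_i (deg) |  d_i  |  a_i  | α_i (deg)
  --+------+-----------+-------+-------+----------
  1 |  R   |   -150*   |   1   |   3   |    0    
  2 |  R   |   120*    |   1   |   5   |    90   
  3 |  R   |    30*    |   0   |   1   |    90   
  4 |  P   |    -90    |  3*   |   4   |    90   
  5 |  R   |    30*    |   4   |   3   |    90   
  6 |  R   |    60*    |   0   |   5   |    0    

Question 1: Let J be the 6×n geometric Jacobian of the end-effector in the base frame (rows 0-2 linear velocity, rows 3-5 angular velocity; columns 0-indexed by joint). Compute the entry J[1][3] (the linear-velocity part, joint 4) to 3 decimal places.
-0.250

prismatic axis z_3 = (0.4330,-0.2500,-0.8660)
J_v[:, 3] = z_3; J_ω[:, 3] = (0,0,0)
entry J[1][3] = -0.2500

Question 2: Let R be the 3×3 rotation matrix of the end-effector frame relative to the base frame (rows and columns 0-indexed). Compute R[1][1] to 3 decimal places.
End-effector y-axis (col 1 of R) = (-0.9375,-0.3248,0.1250)
R[1][1] = -0.3248

-0.325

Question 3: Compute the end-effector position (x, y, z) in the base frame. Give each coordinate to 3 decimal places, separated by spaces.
after link 1: o_1 = (-2.5981, -1.5000, 1.0000)
after link 2: o_2 = (1.7321, -4.0000, 2.0000)
after link 3: o_3 = (2.4821, -4.4330, 2.5000)
after link 4: o_4 = (5.7811, -1.7189, -0.0981)
after link 5: o_5 = (4.7296, 1.8881, -3.3971)
after link 6: o_6 = (3.1058, 5.3256, -6.6447)

3.106 5.326 -6.645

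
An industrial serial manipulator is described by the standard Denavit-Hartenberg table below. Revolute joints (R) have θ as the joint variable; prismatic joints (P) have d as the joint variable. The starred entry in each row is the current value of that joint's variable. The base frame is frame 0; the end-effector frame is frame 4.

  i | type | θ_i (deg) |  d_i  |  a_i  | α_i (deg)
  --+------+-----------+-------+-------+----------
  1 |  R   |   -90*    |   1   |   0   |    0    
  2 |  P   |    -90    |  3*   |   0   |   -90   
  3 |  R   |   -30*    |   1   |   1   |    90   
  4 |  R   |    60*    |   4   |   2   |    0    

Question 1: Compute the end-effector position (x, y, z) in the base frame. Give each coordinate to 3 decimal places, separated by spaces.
after link 1: o_1 = (0.0000, 0.0000, 1.0000)
after link 2: o_2 = (0.0000, 0.0000, 4.0000)
after link 3: o_3 = (-0.8660, -1.0000, 4.5000)
after link 4: o_4 = (0.2679, -2.7321, 8.4641)

0.268 -2.732 8.464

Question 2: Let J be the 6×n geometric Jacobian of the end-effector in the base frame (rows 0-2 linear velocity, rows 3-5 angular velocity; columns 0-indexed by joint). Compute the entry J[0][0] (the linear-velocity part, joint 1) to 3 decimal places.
2.732

axis z_0 = ẑ; lever o_n−o_0 = (0.2679,-2.7321,8.4641)
cross product → J_v[:, 0] = (2.7321,0.2679,-0.0000)
J_ω[:, 0] = z_0
entry J[0][0] = 2.7321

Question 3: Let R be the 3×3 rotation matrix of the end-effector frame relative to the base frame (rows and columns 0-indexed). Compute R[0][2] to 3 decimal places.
End-effector z-axis (col 2 of R) = (0.5000,0.0000,0.8660)
R[0][2] = 0.5000

0.500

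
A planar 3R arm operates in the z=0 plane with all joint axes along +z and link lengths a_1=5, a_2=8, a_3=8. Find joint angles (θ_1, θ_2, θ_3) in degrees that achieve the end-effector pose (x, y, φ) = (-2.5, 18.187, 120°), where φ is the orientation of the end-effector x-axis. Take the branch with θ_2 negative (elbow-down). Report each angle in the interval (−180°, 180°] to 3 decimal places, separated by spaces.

119.995 -59.991 59.997

wrist centre = target − a_3·(cos φ, sin φ) = (1.5000, 11.2588)
cos θ_2 = (129.0105−5²−8²)/(2·5·8) = 0.5001; θ_2 = -59.9913° (elbow-down)
β = atan2(11.2588,1.5000) = 82.4112°; ψ = atan2(-6.9276,9.0011) = -37.5834°
θ_1 = β − ψ = 119.9947°
θ_3 = φ − θ_1 − θ_2 = 59.9967° (wrapped to (-180°,180°])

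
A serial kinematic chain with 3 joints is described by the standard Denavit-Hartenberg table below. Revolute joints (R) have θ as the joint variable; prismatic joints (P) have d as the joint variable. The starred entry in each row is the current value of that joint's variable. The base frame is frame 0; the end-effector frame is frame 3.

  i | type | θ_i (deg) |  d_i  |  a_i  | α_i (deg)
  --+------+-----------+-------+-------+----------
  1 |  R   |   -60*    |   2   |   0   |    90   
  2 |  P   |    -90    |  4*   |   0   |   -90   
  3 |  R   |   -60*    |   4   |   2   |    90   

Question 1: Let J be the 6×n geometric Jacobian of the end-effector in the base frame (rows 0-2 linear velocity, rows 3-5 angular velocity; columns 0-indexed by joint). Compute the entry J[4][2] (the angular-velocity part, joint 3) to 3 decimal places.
-0.866

axis z_2 = (0.5000,-0.8660,0.0000); lever o_n−o_2 = (0.5000,-4.3301,-1.0000)
cross product → J_v[:, 2] = (0.8660,0.5000,-1.7321)
J_ω[:, 2] = z_2
entry J[4][2] = -0.8660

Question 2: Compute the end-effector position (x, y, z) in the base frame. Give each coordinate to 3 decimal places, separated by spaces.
after link 1: o_1 = (0.0000, 0.0000, 2.0000)
after link 2: o_2 = (-3.4641, -2.0000, 2.0000)
after link 3: o_3 = (-2.9641, -6.3301, 1.0000)

-2.964 -6.330 1.000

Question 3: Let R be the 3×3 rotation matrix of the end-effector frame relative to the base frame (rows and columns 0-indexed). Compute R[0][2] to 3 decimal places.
-0.433

End-effector z-axis (col 2 of R) = (-0.4330,-0.2500,0.8660)
R[0][2] = -0.4330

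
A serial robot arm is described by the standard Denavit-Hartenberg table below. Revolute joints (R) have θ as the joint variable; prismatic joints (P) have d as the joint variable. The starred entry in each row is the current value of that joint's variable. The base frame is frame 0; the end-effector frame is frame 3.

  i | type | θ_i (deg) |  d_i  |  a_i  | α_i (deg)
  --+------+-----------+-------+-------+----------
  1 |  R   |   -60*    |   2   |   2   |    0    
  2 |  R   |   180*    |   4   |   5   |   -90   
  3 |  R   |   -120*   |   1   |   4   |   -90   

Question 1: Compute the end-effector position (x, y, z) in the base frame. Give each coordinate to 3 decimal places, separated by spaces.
-1.366 0.366 9.464

after link 1: o_1 = (1.0000, -1.7321, 2.0000)
after link 2: o_2 = (-1.5000, 2.5981, 6.0000)
after link 3: o_3 = (-1.3660, 0.3660, 9.4641)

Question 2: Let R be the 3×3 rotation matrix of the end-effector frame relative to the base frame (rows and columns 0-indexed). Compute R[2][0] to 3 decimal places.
End-effector x-axis (col 0 of R) = (0.2500,-0.4330,0.8660)
R[2][0] = 0.8660

0.866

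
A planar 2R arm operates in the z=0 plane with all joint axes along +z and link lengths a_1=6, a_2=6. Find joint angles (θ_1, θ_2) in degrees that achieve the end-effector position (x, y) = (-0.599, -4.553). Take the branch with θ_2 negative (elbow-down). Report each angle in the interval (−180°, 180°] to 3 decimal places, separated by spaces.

cos θ_2 = (21.0886−6²−6²)/(2·6·6) = -0.7071; θ_2 = -134.9997° (elbow-down)
β = atan2(-4.5530,-0.5990) = -97.4949°; ψ = atan2(-4.2427,1.7574) = -67.4998°
θ_1 = β − ψ = -29.9950°

-29.995 -135.000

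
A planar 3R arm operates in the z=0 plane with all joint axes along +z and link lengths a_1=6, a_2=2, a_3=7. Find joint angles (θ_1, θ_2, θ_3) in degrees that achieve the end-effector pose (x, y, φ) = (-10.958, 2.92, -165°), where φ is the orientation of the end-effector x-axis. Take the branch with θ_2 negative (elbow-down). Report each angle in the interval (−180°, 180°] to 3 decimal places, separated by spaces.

wrist centre = target − a_3·(cos φ, sin φ) = (-4.1965, 4.7317)
cos θ_2 = (40.0001−6²−2²)/(2·6·2) = 0.0000; θ_2 = -89.9998° (elbow-down)
β = atan2(4.7317,-4.1965) = 131.5694°; ψ = atan2(-2.0000,6.0000) = -18.4349°
θ_1 = β − ψ = 150.0044°
θ_3 = φ − θ_1 − θ_2 = 134.9954° (wrapped to (-180°,180°])

150.004 -90.000 134.995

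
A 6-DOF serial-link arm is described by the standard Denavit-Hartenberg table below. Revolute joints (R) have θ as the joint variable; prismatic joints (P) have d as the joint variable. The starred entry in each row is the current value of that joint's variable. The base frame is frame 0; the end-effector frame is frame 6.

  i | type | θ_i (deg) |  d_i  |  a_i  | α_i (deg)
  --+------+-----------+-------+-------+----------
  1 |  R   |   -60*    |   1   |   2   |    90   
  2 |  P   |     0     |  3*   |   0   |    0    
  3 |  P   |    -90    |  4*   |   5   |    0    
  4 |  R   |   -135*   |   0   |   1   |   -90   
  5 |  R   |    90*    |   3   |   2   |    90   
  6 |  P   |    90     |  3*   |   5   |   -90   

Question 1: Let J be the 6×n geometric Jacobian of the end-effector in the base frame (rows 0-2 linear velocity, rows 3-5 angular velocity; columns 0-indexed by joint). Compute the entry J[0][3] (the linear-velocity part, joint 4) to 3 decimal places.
1.414

axis z_3 = (-0.8660,-0.5000,0.0000); lever o_n−o_3 = (-2.5106,8.3485,-2.8284)
cross product → J_v[:, 3] = (1.4142,-2.4495,-8.4853)
J_ω[:, 3] = z_3
entry J[0][3] = 1.4142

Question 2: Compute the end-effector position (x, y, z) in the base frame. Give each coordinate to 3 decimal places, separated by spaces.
after link 1: o_1 = (1.0000, -1.7321, 1.0000)
after link 2: o_2 = (-1.5981, -3.2321, 1.0000)
after link 3: o_3 = (-5.0622, -5.2321, -4.0000)
after link 4: o_4 = (-5.4157, -4.6197, -3.2929)
after link 5: o_5 = (-4.7443, -1.7826, -5.4142)
after link 6: o_6 = (-7.5728, 3.1164, -6.8284)

-7.573 3.116 -6.828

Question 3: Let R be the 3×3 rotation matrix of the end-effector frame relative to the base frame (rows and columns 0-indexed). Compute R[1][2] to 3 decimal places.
-0.500

End-effector z-axis (col 2 of R) = (-0.8660,-0.5000,0.0000)
R[1][2] = -0.5000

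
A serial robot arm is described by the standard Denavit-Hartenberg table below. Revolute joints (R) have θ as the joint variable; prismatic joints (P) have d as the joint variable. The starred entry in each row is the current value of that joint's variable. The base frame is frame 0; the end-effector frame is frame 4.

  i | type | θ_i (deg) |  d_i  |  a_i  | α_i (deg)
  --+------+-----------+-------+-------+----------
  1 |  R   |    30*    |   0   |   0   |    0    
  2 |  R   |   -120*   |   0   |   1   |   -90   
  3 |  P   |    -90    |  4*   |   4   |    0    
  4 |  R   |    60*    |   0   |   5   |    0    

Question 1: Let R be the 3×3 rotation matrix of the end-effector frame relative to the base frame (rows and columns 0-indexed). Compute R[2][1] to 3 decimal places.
-0.866

End-effector y-axis (col 1 of R) = (0.0000,-0.5000,-0.8660)
R[2][1] = -0.8660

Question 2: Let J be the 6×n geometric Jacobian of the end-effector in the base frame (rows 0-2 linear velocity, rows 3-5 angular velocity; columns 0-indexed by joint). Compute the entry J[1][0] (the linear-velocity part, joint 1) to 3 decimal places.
4.000

axis z_0 = ẑ; lever o_n−o_0 = (4.0000,-5.3301,6.5000)
cross product → J_v[:, 0] = (5.3301,4.0000,-0.0000)
J_ω[:, 0] = z_0
entry J[1][0] = 4.0000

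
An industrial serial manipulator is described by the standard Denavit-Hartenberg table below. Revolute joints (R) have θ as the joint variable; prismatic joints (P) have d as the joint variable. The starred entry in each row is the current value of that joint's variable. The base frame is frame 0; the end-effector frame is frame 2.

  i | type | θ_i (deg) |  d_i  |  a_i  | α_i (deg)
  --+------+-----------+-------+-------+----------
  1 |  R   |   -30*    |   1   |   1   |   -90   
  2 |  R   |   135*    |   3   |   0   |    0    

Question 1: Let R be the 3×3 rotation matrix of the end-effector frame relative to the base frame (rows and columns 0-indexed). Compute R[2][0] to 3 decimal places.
-0.707

End-effector x-axis (col 0 of R) = (-0.6124,0.3536,-0.7071)
R[2][0] = -0.7071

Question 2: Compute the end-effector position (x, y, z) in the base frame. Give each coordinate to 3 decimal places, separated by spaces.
2.366 2.098 1.000

after link 1: o_1 = (0.8660, -0.5000, 1.0000)
after link 2: o_2 = (2.3660, 2.0981, 1.0000)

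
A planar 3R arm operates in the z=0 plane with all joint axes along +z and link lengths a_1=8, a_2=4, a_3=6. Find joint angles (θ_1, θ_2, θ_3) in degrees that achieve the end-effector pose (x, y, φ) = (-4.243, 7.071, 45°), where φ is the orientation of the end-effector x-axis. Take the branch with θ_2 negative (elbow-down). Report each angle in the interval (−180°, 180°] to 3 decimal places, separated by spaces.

wrist centre = target − a_3·(cos φ, sin φ) = (-8.4856, 2.8284)
cos θ_2 = (80.0057−8²−4²)/(2·8·4) = 0.0001; θ_2 = -89.9949° (elbow-down)
β = atan2(2.8284,-8.4856) = 161.5662°; ψ = atan2(-4.0000,8.0004) = -26.5640°
θ_1 = β − ψ = 188.1302°
θ_3 = φ − θ_1 − θ_2 = -53.1353° (wrapped to (-180°,180°])

-171.870 -89.995 -53.135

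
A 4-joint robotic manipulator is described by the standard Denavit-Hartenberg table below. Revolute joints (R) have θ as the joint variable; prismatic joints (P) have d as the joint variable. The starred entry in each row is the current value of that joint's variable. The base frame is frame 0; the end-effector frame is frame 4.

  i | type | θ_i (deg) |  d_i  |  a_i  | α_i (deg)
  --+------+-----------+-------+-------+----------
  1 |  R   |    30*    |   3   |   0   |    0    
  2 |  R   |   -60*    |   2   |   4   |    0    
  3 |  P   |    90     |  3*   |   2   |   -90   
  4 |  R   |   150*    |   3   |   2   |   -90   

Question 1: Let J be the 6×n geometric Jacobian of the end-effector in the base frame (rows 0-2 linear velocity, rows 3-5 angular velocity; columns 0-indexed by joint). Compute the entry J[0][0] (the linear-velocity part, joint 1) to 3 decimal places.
0.268

axis z_0 = ẑ; lever o_n−o_0 = (1.0000,-0.2679,7.0000)
cross product → J_v[:, 0] = (0.2679,1.0000,-0.0000)
J_ω[:, 0] = z_0
entry J[0][0] = 0.2679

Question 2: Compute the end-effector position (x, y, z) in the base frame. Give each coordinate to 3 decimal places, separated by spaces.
1.000 -0.268 7.000

after link 1: o_1 = (0.0000, 0.0000, 3.0000)
after link 2: o_2 = (3.4641, -2.0000, 5.0000)
after link 3: o_3 = (4.4641, -0.2679, 8.0000)
after link 4: o_4 = (1.0000, -0.2679, 7.0000)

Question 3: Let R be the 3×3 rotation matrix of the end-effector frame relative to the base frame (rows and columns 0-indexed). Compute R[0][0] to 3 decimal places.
-0.433

End-effector x-axis (col 0 of R) = (-0.4330,-0.7500,-0.5000)
R[0][0] = -0.4330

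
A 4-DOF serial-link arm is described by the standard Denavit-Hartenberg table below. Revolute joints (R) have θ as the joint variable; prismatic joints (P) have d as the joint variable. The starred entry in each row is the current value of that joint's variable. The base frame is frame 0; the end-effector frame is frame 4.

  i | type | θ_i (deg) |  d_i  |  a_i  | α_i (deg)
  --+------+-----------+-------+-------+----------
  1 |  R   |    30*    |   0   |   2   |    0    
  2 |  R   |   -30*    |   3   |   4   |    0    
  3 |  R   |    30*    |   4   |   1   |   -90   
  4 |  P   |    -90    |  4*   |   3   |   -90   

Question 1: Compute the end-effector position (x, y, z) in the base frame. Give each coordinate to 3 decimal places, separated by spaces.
4.598 4.964 10.000

after link 1: o_1 = (1.7321, 1.0000, 0.0000)
after link 2: o_2 = (5.7321, 1.0000, 3.0000)
after link 3: o_3 = (6.5981, 1.5000, 7.0000)
after link 4: o_4 = (4.5981, 4.9641, 10.0000)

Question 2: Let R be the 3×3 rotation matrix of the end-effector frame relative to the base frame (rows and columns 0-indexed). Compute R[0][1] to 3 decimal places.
End-effector y-axis (col 1 of R) = (0.5000,-0.8660,-0.0000)
R[0][1] = 0.5000

0.500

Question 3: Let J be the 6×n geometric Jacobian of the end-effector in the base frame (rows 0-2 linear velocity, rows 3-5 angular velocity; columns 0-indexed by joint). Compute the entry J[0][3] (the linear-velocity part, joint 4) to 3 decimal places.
prismatic axis z_3 = (-0.5000,0.8660,0.0000)
J_v[:, 3] = z_3; J_ω[:, 3] = (0,0,0)
entry J[0][3] = -0.5000

-0.500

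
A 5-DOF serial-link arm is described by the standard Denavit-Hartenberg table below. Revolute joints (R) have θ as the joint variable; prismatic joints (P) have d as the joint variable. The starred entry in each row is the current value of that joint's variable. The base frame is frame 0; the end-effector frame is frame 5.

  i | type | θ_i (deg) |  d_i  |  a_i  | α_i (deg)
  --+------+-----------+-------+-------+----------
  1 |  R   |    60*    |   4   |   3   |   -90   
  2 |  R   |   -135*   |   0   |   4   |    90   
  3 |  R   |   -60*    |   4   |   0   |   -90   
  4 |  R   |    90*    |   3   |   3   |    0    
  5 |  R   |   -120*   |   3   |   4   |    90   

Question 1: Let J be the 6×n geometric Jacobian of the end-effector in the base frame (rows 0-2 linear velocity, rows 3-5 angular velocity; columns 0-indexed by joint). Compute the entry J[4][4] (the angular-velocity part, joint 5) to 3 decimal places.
-0.280

axis z_4 = (-0.7392,-0.2803,0.6124); lever o_n−o_4 = (-0.9390,-4.6264,1.6476)
cross product → J_v[:, 4] = (2.3712,0.6429,3.1566)
J_ω[:, 4] = z_4
entry J[4][4] = -0.2803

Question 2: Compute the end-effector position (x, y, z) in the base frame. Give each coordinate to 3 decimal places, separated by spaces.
after link 1: o_1 = (1.5000, 2.5981, 4.0000)
after link 2: o_2 = (0.0858, 0.1486, 6.8284)
after link 3: o_3 = (-1.3284, -2.3009, 4.0000)
after link 4: o_4 = (-2.4854, -1.3048, 7.9584)
after link 5: o_5 = (-3.4244, -5.9312, 9.6061)

-3.424 -5.931 9.606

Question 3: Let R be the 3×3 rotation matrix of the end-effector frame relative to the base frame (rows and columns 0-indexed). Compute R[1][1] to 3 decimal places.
-0.280

End-effector y-axis (col 1 of R) = (-0.7392,-0.2803,0.6124)
R[1][1] = -0.2803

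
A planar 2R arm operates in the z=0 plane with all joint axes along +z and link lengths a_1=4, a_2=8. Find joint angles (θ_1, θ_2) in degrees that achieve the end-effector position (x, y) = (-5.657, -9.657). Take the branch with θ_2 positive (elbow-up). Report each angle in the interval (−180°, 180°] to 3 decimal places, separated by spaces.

-150.719 44.994

cos θ_2 = (125.2593−4²−8²)/(2·4·8) = 0.7072; θ_2 = 44.9943° (elbow-up)
β = atan2(-9.6570,-5.6570) = -120.3615°; ψ = atan2(5.6563,9.6574) = 30.3573°
θ_1 = β − ψ = -150.7187°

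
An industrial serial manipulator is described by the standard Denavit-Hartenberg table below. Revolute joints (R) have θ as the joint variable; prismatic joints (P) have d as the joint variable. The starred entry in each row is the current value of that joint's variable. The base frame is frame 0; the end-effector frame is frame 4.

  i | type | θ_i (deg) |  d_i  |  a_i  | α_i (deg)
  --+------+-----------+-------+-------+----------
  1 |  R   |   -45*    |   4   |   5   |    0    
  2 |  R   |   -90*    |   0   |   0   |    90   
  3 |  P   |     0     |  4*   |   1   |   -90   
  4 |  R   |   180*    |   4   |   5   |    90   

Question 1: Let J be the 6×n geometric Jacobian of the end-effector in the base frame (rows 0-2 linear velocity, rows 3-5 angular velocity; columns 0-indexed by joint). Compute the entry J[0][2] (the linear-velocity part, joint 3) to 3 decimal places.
prismatic axis z_2 = (-0.7071,0.7071,0.0000)
J_v[:, 2] = z_2; J_ω[:, 2] = (0,0,0)
entry J[0][2] = -0.7071

-0.707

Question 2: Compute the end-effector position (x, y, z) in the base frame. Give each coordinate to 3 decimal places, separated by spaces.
3.536 2.121 8.000

after link 1: o_1 = (3.5355, -3.5355, 4.0000)
after link 2: o_2 = (3.5355, -3.5355, 4.0000)
after link 3: o_3 = (0.0000, -1.4142, 4.0000)
after link 4: o_4 = (3.5355, 2.1213, 8.0000)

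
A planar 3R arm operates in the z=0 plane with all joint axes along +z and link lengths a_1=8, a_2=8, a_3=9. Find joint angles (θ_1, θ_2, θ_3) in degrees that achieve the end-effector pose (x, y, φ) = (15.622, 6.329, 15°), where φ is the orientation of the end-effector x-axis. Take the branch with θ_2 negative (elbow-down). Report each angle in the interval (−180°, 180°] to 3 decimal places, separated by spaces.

wrist centre = target − a_3·(cos φ, sin φ) = (6.9287, 3.9996)
cos θ_2 = (64.0035−8²−8²)/(2·8·8) = -0.5000; θ_2 = -119.9982° (elbow-down)
β = atan2(3.9996,6.9287) = 29.9960°; ψ = atan2(-6.9283,4.0002) = -59.9991°
θ_1 = β − ψ = 89.9951°
θ_3 = φ − θ_1 − θ_2 = 45.0031° (wrapped to (-180°,180°])

89.995 -119.998 45.003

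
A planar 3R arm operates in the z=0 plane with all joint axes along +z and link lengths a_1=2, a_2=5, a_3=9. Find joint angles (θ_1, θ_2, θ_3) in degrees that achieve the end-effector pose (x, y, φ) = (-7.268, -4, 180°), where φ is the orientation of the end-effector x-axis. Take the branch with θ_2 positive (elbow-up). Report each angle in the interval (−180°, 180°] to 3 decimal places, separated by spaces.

-163.175 120.001 -136.826

wrist centre = target − a_3·(cos φ, sin φ) = (1.7320, -4.0000)
cos θ_2 = (18.9998−2²−5²)/(2·2·5) = -0.5000; θ_2 = 120.0006° (elbow-up)
β = atan2(-4.0000,1.7320) = -66.5874°; ψ = atan2(4.3301,-0.5000) = 96.5874°
θ_1 = β − ψ = -163.1748°
θ_3 = φ − θ_1 − θ_2 = -136.8258° (wrapped to (-180°,180°])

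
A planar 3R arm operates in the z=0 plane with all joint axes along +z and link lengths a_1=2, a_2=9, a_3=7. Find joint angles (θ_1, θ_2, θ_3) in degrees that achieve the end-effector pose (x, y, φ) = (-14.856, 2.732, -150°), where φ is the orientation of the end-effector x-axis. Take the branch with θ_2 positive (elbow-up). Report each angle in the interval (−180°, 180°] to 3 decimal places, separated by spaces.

wrist centre = target − a_3·(cos φ, sin φ) = (-8.7938, 6.2320)
cos θ_2 = (116.1691−2²−9²)/(2·2·9) = 0.8658; θ_2 = 30.0248° (elbow-up)
β = atan2(6.2320,-8.7938) = 144.6756°; ψ = atan2(4.5034,9.7923) = 24.6972°
θ_1 = β − ψ = 119.9784°
θ_3 = φ − θ_1 − θ_2 = 59.9969° (wrapped to (-180°,180°])

119.978 30.025 59.997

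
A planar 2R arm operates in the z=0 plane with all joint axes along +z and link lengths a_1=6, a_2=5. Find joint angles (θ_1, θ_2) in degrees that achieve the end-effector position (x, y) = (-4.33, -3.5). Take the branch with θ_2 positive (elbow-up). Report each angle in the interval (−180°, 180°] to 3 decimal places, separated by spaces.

167.897 120.001

cos θ_2 = (30.9989−6²−5²)/(2·6·5) = -0.5000; θ_2 = 120.0012° (elbow-up)
β = atan2(-3.5000,-4.3300) = -141.0509°; ψ = atan2(4.3301,3.4999) = 51.0521°
θ_1 = β − ψ = -192.1030°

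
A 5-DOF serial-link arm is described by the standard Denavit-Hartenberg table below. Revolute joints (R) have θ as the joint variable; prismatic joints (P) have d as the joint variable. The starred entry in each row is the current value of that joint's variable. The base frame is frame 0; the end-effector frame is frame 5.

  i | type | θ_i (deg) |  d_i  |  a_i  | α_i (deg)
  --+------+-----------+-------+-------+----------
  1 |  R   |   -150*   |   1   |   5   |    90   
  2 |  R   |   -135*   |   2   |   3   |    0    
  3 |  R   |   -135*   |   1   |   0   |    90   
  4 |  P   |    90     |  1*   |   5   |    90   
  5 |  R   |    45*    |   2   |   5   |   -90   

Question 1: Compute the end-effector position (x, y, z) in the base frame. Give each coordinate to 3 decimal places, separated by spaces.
after link 1: o_1 = (-4.3301, -2.5000, 1.0000)
after link 2: o_2 = (-3.4930, 0.2927, -1.1213)
after link 3: o_3 = (-3.9930, 1.1587, -1.1213)
after link 4: o_4 = (-7.3590, 4.9889, -1.1213)
after link 5: o_5 = (-12.1887, 6.2830, 0.8787)

-12.189 6.283 0.879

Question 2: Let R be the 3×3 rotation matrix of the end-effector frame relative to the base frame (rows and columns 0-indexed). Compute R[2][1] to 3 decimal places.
End-effector y-axis (col 1 of R) = (-0.0000,0.0000,-1.0000)
R[2][1] = -1.0000

-1.000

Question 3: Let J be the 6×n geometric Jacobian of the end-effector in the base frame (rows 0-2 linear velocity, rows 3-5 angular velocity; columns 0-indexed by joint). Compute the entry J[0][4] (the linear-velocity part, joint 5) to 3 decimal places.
axis z_4 = (0.0000,-0.0000,1.0000); lever o_n−o_4 = (-4.8296,1.2941,2.0000)
cross product → J_v[:, 4] = (-1.2941,-4.8296,-0.0000)
J_ω[:, 4] = z_4
entry J[0][4] = -1.2941

-1.294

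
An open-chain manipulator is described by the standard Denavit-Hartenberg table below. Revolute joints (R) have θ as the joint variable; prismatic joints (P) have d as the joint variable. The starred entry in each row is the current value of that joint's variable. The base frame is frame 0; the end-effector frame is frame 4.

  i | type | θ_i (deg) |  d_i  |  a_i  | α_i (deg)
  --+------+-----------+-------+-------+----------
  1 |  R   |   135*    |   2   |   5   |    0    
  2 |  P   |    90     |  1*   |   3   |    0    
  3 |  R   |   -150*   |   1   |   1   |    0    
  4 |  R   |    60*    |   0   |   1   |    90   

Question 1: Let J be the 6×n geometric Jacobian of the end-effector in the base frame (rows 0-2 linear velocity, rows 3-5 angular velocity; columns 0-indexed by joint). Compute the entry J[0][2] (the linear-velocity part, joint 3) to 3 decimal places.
axis z_2 = (0.0000,0.0000,1.0000); lever o_n−o_2 = (-0.4483,1.6730,1.0000)
cross product → J_v[:, 2] = (-1.6730,-0.4483,0.0000)
J_ω[:, 2] = z_2
entry J[0][2] = -1.6730

-1.673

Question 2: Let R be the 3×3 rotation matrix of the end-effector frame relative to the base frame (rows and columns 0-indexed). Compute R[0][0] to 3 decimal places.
-0.707

End-effector x-axis (col 0 of R) = (-0.7071,0.7071,0.0000)
R[0][0] = -0.7071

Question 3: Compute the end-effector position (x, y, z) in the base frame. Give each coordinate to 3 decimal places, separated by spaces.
-6.105 3.087 4.000

after link 1: o_1 = (-3.5355, 3.5355, 2.0000)
after link 2: o_2 = (-5.6569, 1.4142, 3.0000)
after link 3: o_3 = (-5.3980, 2.3801, 4.0000)
after link 4: o_4 = (-6.1051, 3.0872, 4.0000)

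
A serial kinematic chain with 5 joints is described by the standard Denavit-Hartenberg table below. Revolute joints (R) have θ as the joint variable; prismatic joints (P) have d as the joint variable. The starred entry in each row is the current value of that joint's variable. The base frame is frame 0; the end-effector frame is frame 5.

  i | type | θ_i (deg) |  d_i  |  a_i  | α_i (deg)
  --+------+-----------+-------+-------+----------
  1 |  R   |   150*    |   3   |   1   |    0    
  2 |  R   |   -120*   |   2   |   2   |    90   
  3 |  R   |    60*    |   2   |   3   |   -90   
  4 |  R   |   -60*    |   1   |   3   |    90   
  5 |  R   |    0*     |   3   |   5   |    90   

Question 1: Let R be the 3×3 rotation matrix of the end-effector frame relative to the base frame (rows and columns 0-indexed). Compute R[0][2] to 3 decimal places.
0.750

End-effector z-axis (col 2 of R) = (0.7500,0.4330,-0.5000)
R[0][2] = 0.7500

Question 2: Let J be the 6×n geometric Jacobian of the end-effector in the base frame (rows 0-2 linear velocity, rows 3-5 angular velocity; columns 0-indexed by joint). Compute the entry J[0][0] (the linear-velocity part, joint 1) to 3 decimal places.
axis z_0 = ẑ; lever o_n−o_0 = (7.2362,-6.8636,9.3122)
cross product → J_v[:, 0] = (6.8636,7.2362,-0.0000)
J_ω[:, 0] = z_0
entry J[0][0] = 6.8636

6.864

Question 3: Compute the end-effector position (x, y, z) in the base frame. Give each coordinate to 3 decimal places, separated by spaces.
after link 1: o_1 = (-0.8660, 0.5000, 3.0000)
after link 2: o_2 = (0.8660, 1.5000, 5.0000)
after link 3: o_3 = (3.1651, 0.5179, 7.5981)
after link 4: o_4 = (4.3636, -1.7901, 9.3971)
after link 5: o_5 = (7.2362, -6.8636, 9.3122)

7.236 -6.864 9.312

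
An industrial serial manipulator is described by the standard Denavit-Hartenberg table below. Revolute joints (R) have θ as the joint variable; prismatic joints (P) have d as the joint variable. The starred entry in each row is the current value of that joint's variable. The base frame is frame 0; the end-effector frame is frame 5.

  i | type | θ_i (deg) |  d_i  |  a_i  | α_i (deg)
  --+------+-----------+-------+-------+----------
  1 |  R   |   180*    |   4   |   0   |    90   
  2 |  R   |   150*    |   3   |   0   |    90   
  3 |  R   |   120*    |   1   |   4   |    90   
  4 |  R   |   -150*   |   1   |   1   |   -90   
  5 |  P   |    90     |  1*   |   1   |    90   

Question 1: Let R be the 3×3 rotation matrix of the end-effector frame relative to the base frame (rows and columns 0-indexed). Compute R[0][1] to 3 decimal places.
End-effector y-axis (col 1 of R) = (0.2165,0.4330,-0.8750)
R[0][1] = 0.2165

0.217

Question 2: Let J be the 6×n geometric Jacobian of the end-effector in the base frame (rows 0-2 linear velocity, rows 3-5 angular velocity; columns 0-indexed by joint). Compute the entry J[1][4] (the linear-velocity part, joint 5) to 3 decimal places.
prismatic axis z_4 = (0.2165,0.4330,-0.8750)
J_v[:, 4] = z_4; J_ω[:, 4] = (0,0,0)
entry J[1][4] = 0.4330

0.433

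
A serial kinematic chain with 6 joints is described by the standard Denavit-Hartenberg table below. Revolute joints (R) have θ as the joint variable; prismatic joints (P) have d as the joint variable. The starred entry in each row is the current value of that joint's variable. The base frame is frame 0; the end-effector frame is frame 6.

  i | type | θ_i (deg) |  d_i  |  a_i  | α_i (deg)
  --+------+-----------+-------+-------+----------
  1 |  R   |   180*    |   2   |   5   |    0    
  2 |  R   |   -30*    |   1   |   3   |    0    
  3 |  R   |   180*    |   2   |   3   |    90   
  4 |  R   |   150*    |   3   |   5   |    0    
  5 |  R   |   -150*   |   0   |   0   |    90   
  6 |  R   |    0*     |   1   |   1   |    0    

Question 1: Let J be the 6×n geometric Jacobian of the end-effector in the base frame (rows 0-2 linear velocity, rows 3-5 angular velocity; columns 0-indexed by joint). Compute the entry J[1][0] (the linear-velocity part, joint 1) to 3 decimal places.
-9.384

axis z_0 = ẑ; lever o_n−o_0 = (-9.3840,-0.9330,6.5000)
cross product → J_v[:, 0] = (0.9330,-9.3840,0.0000)
J_ω[:, 0] = z_0
entry J[1][0] = -9.3840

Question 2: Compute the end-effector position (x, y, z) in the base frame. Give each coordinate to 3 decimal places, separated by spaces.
-9.384 -0.933 6.500

after link 1: o_1 = (-5.0000, 0.0000, 2.0000)
after link 2: o_2 = (-7.5981, 1.5000, 3.0000)
after link 3: o_3 = (-5.0000, 0.0000, 5.0000)
after link 4: o_4 = (-10.2500, -0.4330, 7.5000)
after link 5: o_5 = (-10.2500, -0.4330, 7.5000)
after link 6: o_6 = (-9.3840, -0.9330, 6.5000)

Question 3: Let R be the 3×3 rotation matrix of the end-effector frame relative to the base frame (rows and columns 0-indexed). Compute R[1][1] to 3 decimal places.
End-effector y-axis (col 1 of R) = (-0.5000,-0.8660,0.0000)
R[1][1] = -0.8660

-0.866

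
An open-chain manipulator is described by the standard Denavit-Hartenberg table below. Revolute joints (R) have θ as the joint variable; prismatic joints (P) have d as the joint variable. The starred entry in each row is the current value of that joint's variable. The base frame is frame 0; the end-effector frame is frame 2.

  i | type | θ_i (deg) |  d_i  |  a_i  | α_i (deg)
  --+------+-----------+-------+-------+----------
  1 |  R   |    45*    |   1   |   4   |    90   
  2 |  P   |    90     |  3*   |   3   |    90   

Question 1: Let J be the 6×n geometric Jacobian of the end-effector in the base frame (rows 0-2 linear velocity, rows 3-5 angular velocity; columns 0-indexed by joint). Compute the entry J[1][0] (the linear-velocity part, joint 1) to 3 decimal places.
axis z_0 = ẑ; lever o_n−o_0 = (4.9497,0.7071,4.0000)
cross product → J_v[:, 0] = (-0.7071,4.9497,0.0000)
J_ω[:, 0] = z_0
entry J[1][0] = 4.9497

4.950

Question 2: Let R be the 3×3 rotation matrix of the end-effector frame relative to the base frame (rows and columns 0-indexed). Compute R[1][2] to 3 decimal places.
0.707

End-effector z-axis (col 2 of R) = (0.7071,0.7071,-0.0000)
R[1][2] = 0.7071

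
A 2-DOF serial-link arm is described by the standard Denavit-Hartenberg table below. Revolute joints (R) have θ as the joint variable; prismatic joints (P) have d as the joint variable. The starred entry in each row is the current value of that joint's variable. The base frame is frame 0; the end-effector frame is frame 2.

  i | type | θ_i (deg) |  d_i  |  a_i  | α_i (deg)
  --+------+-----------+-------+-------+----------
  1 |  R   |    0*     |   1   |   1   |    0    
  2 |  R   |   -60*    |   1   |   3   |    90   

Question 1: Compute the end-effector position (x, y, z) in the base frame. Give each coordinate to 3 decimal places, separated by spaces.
after link 1: o_1 = (1.0000, 0.0000, 1.0000)
after link 2: o_2 = (2.5000, -2.5981, 2.0000)

2.500 -2.598 2.000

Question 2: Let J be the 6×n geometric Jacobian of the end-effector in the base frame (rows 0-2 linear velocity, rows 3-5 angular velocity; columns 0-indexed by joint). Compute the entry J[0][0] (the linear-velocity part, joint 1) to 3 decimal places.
2.598

axis z_0 = ẑ; lever o_n−o_0 = (2.5000,-2.5981,2.0000)
cross product → J_v[:, 0] = (2.5981,2.5000,-0.0000)
J_ω[:, 0] = z_0
entry J[0][0] = 2.5981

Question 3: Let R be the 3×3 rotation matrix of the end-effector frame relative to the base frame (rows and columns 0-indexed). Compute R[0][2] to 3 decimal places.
End-effector z-axis (col 2 of R) = (-0.8660,-0.5000,0.0000)
R[0][2] = -0.8660

-0.866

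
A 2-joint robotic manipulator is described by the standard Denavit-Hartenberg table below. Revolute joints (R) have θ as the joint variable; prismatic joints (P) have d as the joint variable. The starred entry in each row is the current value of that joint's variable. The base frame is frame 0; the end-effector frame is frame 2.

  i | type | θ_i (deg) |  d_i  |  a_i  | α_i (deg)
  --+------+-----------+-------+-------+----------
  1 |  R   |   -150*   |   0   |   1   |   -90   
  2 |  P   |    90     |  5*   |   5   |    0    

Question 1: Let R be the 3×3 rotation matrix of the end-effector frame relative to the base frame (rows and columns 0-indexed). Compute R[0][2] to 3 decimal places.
End-effector z-axis (col 2 of R) = (0.5000,-0.8660,0.0000)
R[0][2] = 0.5000

0.500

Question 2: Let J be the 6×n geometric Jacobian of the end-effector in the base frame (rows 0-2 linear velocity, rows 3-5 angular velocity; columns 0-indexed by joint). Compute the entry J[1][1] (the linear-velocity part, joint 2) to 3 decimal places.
-0.866

prismatic axis z_1 = (0.5000,-0.8660,0.0000)
J_v[:, 1] = z_1; J_ω[:, 1] = (0,0,0)
entry J[1][1] = -0.8660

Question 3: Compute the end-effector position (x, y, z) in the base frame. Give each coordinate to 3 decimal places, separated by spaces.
after link 1: o_1 = (-0.8660, -0.5000, 0.0000)
after link 2: o_2 = (1.6340, -4.8301, -5.0000)

1.634 -4.830 -5.000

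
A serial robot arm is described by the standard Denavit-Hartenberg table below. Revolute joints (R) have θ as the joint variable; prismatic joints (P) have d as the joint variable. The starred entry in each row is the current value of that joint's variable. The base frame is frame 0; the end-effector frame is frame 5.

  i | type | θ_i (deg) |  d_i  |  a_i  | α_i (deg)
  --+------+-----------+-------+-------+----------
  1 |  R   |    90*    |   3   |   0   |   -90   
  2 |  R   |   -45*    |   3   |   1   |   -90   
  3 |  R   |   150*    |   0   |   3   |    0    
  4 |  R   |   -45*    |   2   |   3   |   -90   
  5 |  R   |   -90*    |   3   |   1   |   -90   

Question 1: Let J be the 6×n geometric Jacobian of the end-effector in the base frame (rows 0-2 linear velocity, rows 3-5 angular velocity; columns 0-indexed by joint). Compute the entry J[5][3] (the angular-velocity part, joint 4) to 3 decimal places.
-0.707

axis z_3 = (-0.0000,0.7071,-0.7071); lever o_n−o_3 = (2.1213,-0.4768,-4.7194)
cross product → J_v[:, 3] = (-3.6742,-1.5000,-1.5000)
J_ω[:, 3] = z_3
entry J[5][3] = -0.7071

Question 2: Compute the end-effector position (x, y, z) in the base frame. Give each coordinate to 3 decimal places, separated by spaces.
0.621 -1.607 -2.849

after link 1: o_1 = (0.0000, 0.0000, 3.0000)
after link 2: o_2 = (-3.0000, 0.7071, 3.7071)
after link 3: o_3 = (-1.5000, -1.1300, 1.8700)
after link 4: o_4 = (1.3978, -0.2648, -0.0933)
after link 5: o_5 = (0.6213, -1.6068, -2.8494)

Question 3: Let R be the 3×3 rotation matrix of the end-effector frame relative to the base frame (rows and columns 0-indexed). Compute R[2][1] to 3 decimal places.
0.683

End-effector y-axis (col 1 of R) = (0.2588,0.6830,0.6830)
R[2][1] = 0.6830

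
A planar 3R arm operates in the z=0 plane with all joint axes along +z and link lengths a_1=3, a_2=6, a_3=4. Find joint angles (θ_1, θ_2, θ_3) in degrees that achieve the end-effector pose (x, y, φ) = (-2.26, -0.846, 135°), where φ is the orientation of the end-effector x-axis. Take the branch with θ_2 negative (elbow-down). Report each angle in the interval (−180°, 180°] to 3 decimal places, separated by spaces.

44.993 -149.995 -119.998

wrist centre = target − a_3·(cos φ, sin φ) = (0.5684, -3.6744)
cos θ_2 = (13.8245−3²−6²)/(2·3·6) = -0.8660; θ_2 = -149.9954° (elbow-down)
β = atan2(-3.6744,0.5684) = -81.2062°; ψ = atan2(-3.0004,-2.1959) = -126.1993°
θ_1 = β − ψ = 44.9931°
θ_3 = φ − θ_1 − θ_2 = -119.9977° (wrapped to (-180°,180°])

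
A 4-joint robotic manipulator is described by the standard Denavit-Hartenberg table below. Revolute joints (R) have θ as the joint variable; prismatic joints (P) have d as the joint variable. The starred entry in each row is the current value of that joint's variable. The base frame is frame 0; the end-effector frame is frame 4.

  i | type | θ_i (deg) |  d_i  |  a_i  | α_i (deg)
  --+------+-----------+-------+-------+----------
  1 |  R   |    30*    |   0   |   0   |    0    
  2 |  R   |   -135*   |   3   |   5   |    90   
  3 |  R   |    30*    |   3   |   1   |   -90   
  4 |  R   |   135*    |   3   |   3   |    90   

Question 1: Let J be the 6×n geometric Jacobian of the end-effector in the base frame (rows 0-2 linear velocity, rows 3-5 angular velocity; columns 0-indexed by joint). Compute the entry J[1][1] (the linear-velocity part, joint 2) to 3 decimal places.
-1.503

axis z_1 = (0.0000,0.0000,1.0000); lever o_n−o_1 = (-1.5033,-2.2153,5.0374)
cross product → J_v[:, 1] = (2.2153,-1.5033,0.0000)
J_ω[:, 1] = z_1
entry J[1][1] = -1.5033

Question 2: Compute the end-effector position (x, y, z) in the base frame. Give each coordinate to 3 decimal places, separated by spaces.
-1.503 -2.215 5.037

after link 1: o_1 = (0.0000, 0.0000, 0.0000)
after link 2: o_2 = (-1.2941, -4.8296, 3.0000)
after link 3: o_3 = (-4.4160, -4.8897, 3.5000)
after link 4: o_4 = (-1.5033, -2.2153, 5.0374)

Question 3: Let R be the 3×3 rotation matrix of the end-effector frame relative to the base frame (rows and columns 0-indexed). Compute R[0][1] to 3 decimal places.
End-effector y-axis (col 1 of R) = (0.1294,0.4830,0.8660)
R[0][1] = 0.1294

0.129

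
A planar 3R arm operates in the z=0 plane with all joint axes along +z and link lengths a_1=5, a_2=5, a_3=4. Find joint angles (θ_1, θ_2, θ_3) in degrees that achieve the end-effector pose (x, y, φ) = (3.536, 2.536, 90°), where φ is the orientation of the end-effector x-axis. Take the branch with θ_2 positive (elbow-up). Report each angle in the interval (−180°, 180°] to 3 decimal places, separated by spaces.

wrist centre = target − a_3·(cos φ, sin φ) = (3.5360, -1.4640)
cos θ_2 = (14.6466−5²−5²)/(2·5·5) = -0.7071; θ_2 = 134.9969° (elbow-up)
β = atan2(-1.4640,3.5360) = -22.4909°; ψ = atan2(3.5357,1.4647) = 67.4984°
θ_1 = β − ψ = -89.9893°
θ_3 = φ − θ_1 − θ_2 = 44.9924° (wrapped to (-180°,180°])

-89.989 134.997 44.992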